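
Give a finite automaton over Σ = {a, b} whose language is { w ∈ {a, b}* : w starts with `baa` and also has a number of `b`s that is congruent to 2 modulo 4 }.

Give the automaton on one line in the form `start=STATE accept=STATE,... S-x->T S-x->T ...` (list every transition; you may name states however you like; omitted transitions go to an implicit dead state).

Handle the two conditions separately and then intersect. The first has 5 states tracking whether the input so far still matches the prefix `baa`; the second has 4 states tracking the count of `b`s modulo 4. A product state is a pair (one from each), accepting exactly when both do. Minimizing collapses redundant product states.
With 8 states:
        a   b  
>  q0   q1  q2 
   q1   q1  q1 
   q2   q3  q1 
   q3   q4  q1 
   q4   q4  q5 
 * q5   q5  q6 
   q6   q6  q7 
   q7   q7  q4 
(> = start, * = accepting)

start=q0 accept=q5 q0-a->q1 q0-b->q2 q1-a->q1 q1-b->q1 q2-a->q3 q2-b->q1 q3-a->q4 q3-b->q1 q4-a->q4 q4-b->q5 q5-a->q5 q5-b->q6 q6-a->q6 q6-b->q7 q7-a->q7 q7-b->q4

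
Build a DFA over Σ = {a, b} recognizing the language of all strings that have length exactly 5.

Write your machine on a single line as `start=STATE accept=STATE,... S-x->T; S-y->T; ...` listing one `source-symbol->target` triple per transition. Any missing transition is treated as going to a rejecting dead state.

start=S0; accept=S5; S0-a->S1; S0-b->S1; S1-a->S2; S1-b->S2; S2-a->S3; S2-b->S3; S3-a->S4; S3-b->S4; S4-a->S5; S4-b->S5; S5-a->S6; S5-b->S6; S6-a->S6; S6-b->S6

Count input length up to 6: every symbol moves from S0 toward S6, which means 'more than 5' and absorbs. Accept from {S5}.
A 7-state machine:
        a   b  
>  S0   S1  S1 
   S1   S2  S2 
   S2   S3  S3 
   S3   S4  S4 
   S4   S5  S5 
 * S5   S6  S6 
   S6   S6  S6 
(> = start, * = accepting)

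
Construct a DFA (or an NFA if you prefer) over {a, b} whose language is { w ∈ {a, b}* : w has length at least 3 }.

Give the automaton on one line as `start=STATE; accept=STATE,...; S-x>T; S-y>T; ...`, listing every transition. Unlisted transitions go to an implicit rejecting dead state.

We only need to distinguish lengths 0, 1, …, 3, and '>3'. Chain S0 → S1 → S2 → S3 → S4 on every symbol, with S4 looping. Accepting states: {S3, S4}.
With 5 states:
        a   b  
>  S0   S1  S1 
   S1   S2  S2 
   S2   S3  S3 
 * S3   S4  S4 
 * S4   S4  S4 
(> = start, * = accepting)

start=S0; accept=S3,S4; S0-a>S1; S0-b>S1; S1-a>S2; S1-b>S2; S2-a>S3; S2-b>S3; S3-a>S4; S3-b>S4; S4-a>S4; S4-b>S4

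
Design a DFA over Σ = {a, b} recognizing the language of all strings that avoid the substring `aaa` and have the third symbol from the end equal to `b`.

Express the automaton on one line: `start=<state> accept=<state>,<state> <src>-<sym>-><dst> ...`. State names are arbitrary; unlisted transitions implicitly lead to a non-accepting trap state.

start=S0 accept=S11,S12,S13,S14 S0-a->S1 S0-b->S2 S1-a->S3 S1-b->S4 S2-a->S5 S2-b->S6 S3-a->S7 S3-b->S8 S4-a->S9 S4-b->S10 S5-a->S11 S5-b->S12 S6-a->S13 S6-b->S14 S7-a->S7 S7-b->S15 S8-a->S9 S8-b->S10 S9-a->S11 S9-b->S12 S10-a->S13 S10-b->S14 S11-a->S7 S11-b->S8 S12-a->S9 S12-b->S10 S13-a->S11 S13-b->S12 S14-a->S13 S14-b->S14 S15-a->S16 S15-b->S17 S16-a->S18 S16-b->S19 S17-a->S20 S17-b->S21 S18-a->S7 S18-b->S15 S19-a->S16 S19-b->S17 S20-a->S18 S20-b->S19 S21-a->S20 S21-b->S21

Handle the two conditions separately and then intersect. One (4 states) tracks partial matches of the forbidden pattern `aaa`; the other (15 states) tracks the last 3 symbols read. Each combined state is a pair, one component from each; accept when both components accept.
22 states suffice.
          a    b  
>  S0     S1   S2 
   S1     S3   S4 
   S2     S5   S6 
   S3     S7   S8 
   S4     S9  S10 
   S5    S11  S12 
   S6    S13  S14 
   S7     S7  S15 
   S8     S9  S10 
   S9    S11  S12 
   S10   S13  S14 
 * S11    S7   S8 
 * S12    S9  S10 
 * S13   S11  S12 
 * S14   S13  S14 
   S15   S16  S17 
   S16   S18  S19 
   S17   S20  S21 
   S18    S7  S15 
   S19   S16  S17 
   S20   S18  S19 
   S21   S20  S21 
(> = start, * = accepting)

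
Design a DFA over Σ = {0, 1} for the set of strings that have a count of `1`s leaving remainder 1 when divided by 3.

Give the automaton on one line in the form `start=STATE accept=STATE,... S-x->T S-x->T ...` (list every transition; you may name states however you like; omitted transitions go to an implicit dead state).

start=q0 accept=q1 q0-0->q0 q0-1->q1 q1-0->q1 q1-1->q2 q2-0->q2 q2-1->q0

Keep the running count of `1`s modulo 3: each `1` advances along the cycle q0 → q1 → q2 → q0 while other symbols loop. Accept at q1.
A 3-state machine:
        0   1  
>  q0   q0  q1 
 * q1   q1  q2 
   q2   q2  q0 
(> = start, * = accepting)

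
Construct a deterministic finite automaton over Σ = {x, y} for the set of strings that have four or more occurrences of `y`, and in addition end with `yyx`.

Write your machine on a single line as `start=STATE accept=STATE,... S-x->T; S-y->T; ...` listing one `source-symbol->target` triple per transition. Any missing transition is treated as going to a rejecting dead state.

Run two small machines in parallel and take their product. The first has 6 states tracking the count of `y`s, saturating at 5; the second has 4 states tracking how much of the suffix `yyx` has currently been matched. A product state is a pair (one from each), accepting exactly when both do.
A 19-state machine:
          x    y  
>  s0     s0   s1 
   s1     s2   s3 
   s2     s2   s4 
   s3     s5   s6 
   s4     s7   s6 
   s5     s7   s8 
   s6     s9  s10 
   s7     s7   s8 
   s8    s11  s10 
   s9    s11  s12 
   s10   s13  s14 
   s11   s11  s12 
   s12   s15  s14 
 * s13   s15  s16 
   s14   s17  s14 
   s15   s15  s16 
   s16   s18  s14 
 * s17   s18  s16 
   s18   s18  s16 
(> = start, * = accepting)

start=s0; accept=s13,s17; s0-x->s0; s0-y->s1; s1-x->s2; s1-y->s3; s2-x->s2; s2-y->s4; s3-x->s5; s3-y->s6; s4-x->s7; s4-y->s6; s5-x->s7; s5-y->s8; s6-x->s9; s6-y->s10; s7-x->s7; s7-y->s8; s8-x->s11; s8-y->s10; s9-x->s11; s9-y->s12; s10-x->s13; s10-y->s14; s11-x->s11; s11-y->s12; s12-x->s15; s12-y->s14; s13-x->s15; s13-y->s16; s14-x->s17; s14-y->s14; s15-x->s15; s15-y->s16; s16-x->s18; s16-y->s14; s17-x->s18; s17-y->s16; s18-x->s18; s18-y->s16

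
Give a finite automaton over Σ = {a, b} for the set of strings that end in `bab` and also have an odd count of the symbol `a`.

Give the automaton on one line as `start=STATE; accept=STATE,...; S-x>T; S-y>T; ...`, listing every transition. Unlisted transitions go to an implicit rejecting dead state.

start=q0; accept=q6; q0-a>q1; q0-b>q2; q1-a>q0; q1-b>q3; q2-a>q4; q2-b>q2; q3-a>q5; q3-b>q3; q4-a>q0; q4-b>q6; q5-a>q1; q5-b>q7; q6-a>q5; q6-b>q3; q7-a>q4; q7-b>q2

Handle the two conditions separately and then intersect. One (4 states) tracks how much of the suffix `bab` has currently been matched; the other (2 states) tracks the count of `a`s modulo 2. Each combined state is a pair, one component from each; accept when both components accept.
An 8-state machine:
        a   b  
>  q0   q1  q2 
   q1   q0  q3 
   q2   q4  q2 
   q3   q5  q3 
   q4   q0  q6 
   q5   q1  q7 
 * q6   q5  q3 
   q7   q4  q2 
(> = start, * = accepting)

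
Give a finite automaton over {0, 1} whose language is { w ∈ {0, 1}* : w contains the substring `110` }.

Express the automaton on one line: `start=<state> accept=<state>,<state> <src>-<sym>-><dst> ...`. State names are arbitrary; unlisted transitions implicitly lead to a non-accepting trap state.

Track how much of `110` has been matched so far: state S0 is no progress, S3 is the absorbing accept state reached once `110` has occurred. Intermediate states record partial matches; on a mismatch, fall back to the longest reusable overlap.
With 4 states:
        0   1  
>  S0   S0  S1 
   S1   S0  S2 
   S2   S3  S2 
 * S3   S3  S3 
(> = start, * = accepting)

start=S0 accept=S3 S0-0->S0 S0-1->S1 S1-0->S0 S1-1->S2 S2-0->S3 S2-1->S2 S3-0->S3 S3-1->S3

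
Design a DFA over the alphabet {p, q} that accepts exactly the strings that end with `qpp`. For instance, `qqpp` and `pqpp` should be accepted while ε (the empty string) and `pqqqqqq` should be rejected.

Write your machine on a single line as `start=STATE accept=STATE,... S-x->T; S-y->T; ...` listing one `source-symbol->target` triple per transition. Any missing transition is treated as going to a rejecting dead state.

Let each state record the length of the longest suffix of the input read so far that is also a prefix of `qpp`. s1 means the last symbol is `q`; s2 means the last 2 symbols are `qp`; s3 means the last 3 symbols are `qpp`. Accept only at s3, where the string currently ends in `qpp`.
        p   q  
>  s0   s0  s1 
   s1   s2  s1 
   s2   s3  s1 
 * s3   s0  s1 
(> = start, * = accepting)

start=s0; accept=s3; s0-p->s0; s0-q->s1; s1-p->s2; s1-q->s1; s2-p->s3; s2-q->s1; s3-p->s0; s3-q->s1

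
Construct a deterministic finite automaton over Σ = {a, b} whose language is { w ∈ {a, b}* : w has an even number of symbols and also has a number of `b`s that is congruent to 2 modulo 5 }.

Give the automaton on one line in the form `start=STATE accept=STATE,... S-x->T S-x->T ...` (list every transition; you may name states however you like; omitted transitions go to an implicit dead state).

Run two small machines in parallel and take their product. The first has 2 states tracking the input length modulo 2; the second has 5 states tracking the count of `b`s modulo 5. A product state is a pair (one from each), accepting exactly when both do.
A 10-state machine:
        a   b  
>  s0   s1  s2 
   s1   s0  s3 
   s2   s3  s4 
   s3   s2  s5 
 * s4   s5  s6 
   s5   s4  s7 
   s6   s7  s8 
   s7   s6  s9 
   s8   s9  s1 
   s9   s8  s0 
(> = start, * = accepting)

start=s0 accept=s4 s0-a->s1 s0-b->s2 s1-a->s0 s1-b->s3 s2-a->s3 s2-b->s4 s3-a->s2 s3-b->s5 s4-a->s5 s4-b->s6 s5-a->s4 s5-b->s7 s6-a->s7 s6-b->s8 s7-a->s6 s7-b->s9 s8-a->s9 s8-b->s1 s9-a->s8 s9-b->s0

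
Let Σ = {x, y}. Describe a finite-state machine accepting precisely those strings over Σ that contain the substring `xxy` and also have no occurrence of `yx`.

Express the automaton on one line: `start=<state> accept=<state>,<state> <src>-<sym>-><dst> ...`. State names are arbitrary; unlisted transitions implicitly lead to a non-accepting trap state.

Build one automaton per condition and run them in lockstep. One (4 states) tracks whether and how much of `xxy` has been seen; the other (3 states) tracks partial matches of the forbidden pattern `yx`. Each combined state is a pair, one component from each; accept when both components accept. After merging equivalent states the machine shrinks.
5 states suffice.
        x   y  
>  q0   q1  q2 
   q1   q3  q2 
   q2   q2  q2 
   q3   q3  q4 
 * q4   q2  q4 
(> = start, * = accepting)

start=q0 accept=q4 q0-x->q1 q0-y->q2 q1-x->q3 q1-y->q2 q2-x->q2 q2-y->q2 q3-x->q3 q3-y->q4 q4-x->q2 q4-y->q4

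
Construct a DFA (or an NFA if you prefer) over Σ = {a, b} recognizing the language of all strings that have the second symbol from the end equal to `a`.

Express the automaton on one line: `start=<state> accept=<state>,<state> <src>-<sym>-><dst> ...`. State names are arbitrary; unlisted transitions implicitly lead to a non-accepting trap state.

start=s0 accept=s3,s4 s0-a->s1 s0-b->s2 s1-a->s3 s1-b->s4 s2-a->s5 s2-b->s6 s3-a->s3 s3-b->s4 s4-a->s5 s4-b->s6 s5-a->s3 s5-b->s4 s6-a->s5 s6-b->s6

Because acceptance depends on a position counted from the end, the machine has to buffer the most recent 2 symbols. Make each state the string of the last up-to-2 symbols read; on input `x` shift the window left and append `x`. Accept when the buffered window has length 2 and begins with `a`.
With 7 states:
        a   b  
>  s0   s1  s2 
   s1   s3  s4 
   s2   s5  s6 
 * s3   s3  s4 
 * s4   s5  s6 
   s5   s3  s4 
   s6   s5  s6 
(> = start, * = accepting)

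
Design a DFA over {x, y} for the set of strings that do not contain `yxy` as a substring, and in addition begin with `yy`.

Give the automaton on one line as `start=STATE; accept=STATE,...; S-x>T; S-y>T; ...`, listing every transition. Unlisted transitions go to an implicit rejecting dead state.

Run two small machines in parallel and take their product. The first has 4 states tracking partial matches of the forbidden pattern `yxy`; the second has 4 states tracking whether the input so far still matches the prefix `yy`. A product state is a pair (one from each), accepting exactly when both do.
With 10 states:
        x   y  
>  s0   s1  s2 
   s1   s1  s3 
   s2   s4  s5 
   s3   s4  s3 
   s4   s1  s6 
 * s5   s7  s5 
   s6   s6  s6 
 * s7   s8  s9 
 * s8   s8  s5 
   s9   s9  s9 
(> = start, * = accepting)

start=s0; accept=s5,s7,s8; s0-x>s1; s0-y>s2; s1-x>s1; s1-y>s3; s2-x>s4; s2-y>s5; s3-x>s4; s3-y>s3; s4-x>s1; s4-y>s6; s5-x>s7; s5-y>s5; s6-x>s6; s6-y>s6; s7-x>s8; s7-y>s9; s8-x>s8; s8-y>s5; s9-x>s9; s9-y>s9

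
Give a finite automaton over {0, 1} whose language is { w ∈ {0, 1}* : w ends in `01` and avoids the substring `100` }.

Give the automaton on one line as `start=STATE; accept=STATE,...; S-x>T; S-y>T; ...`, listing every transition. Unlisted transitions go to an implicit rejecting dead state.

start=q0; accept=q3; q0-0>q1; q0-1>q2; q1-0>q1; q1-1>q3; q2-0>q4; q2-1>q2; q3-0>q4; q3-1>q2; q4-0>q5; q4-1>q3; q5-0>q5; q5-1>q6; q6-0>q5; q6-1>q7; q7-0>q5; q7-1>q7

Run two small machines in parallel and take their product. One (3 states) tracks how much of the suffix `01` has currently been matched; the other (4 states) tracks partial matches of the forbidden pattern `100`. Each combined state is a pair, one component from each; accept when both components accept.
With 8 states:
        0   1  
>  q0   q1  q2 
   q1   q1  q3 
   q2   q4  q2 
 * q3   q4  q2 
   q4   q5  q3 
   q5   q5  q6 
   q6   q5  q7 
   q7   q5  q7 
(> = start, * = accepting)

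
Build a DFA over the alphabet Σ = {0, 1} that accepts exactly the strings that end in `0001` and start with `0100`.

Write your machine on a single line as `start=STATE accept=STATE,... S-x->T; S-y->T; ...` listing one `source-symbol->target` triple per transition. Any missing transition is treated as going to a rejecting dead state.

start=A; accept=M; A-0->B; A-1->C; B-0->D; B-1->E; C-0->F; C-1->C; D-0->G; D-1->C; E-0->H; E-1->C; F-0->D; F-1->C; G-0->G; G-1->I; H-0->J; H-1->C; I-0->F; I-1->C; J-0->K; J-1->L; K-0->K; K-1->M; L-0->N; L-1->L; M-0->N; M-1->L; N-0->J; N-1->L

Build one automaton per condition and run them in lockstep. The first has 5 states tracking how much of the suffix `0001` has currently been matched; the second has 6 states tracking whether the input so far still matches the prefix `0100`. A product state is a pair (one from each), accepting exactly when both do.
14 states suffice.
       0  1 
>  A   B  C 
   B   D  E 
   C   F  C 
   D   G  C 
   E   H  C 
   F   D  C 
   G   G  I 
   H   J  C 
   I   F  C 
   J   K  L 
   K   K  M 
   L   N  L 
 * M   N  L 
   N   J  L 
(> = start, * = accepting)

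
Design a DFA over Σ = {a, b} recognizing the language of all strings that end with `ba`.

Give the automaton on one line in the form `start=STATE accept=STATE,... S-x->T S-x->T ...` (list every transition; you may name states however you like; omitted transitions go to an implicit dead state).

Let each state record the length of the longest suffix of the input read so far that is also a prefix of `ba`. S1 means the last symbol is `b`; S2 means the last 2 symbols are `ba`. Accept only at S2, where the string currently ends in `ba`.
A 3-state machine:
        a   b  
>  S0   S0  S1 
   S1   S2  S1 
 * S2   S0  S1 
(> = start, * = accepting)

start=S0 accept=S2 S0-a->S0 S0-b->S1 S1-a->S2 S1-b->S1 S2-a->S0 S2-b->S1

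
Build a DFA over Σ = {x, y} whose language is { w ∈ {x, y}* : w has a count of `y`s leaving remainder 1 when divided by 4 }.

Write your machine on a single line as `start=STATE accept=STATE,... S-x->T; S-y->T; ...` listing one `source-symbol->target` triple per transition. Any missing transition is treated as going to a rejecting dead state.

The only thing that matters is how many `y`s have appeared, reduced mod 4. Use one state per residue: q0 for 0, …, q3 for 3. Reading `y` moves to the next residue; anything else stays put. q1 is accepting.
        x   y  
>  q0   q0  q1 
 * q1   q1  q2 
   q2   q2  q3 
   q3   q3  q0 
(> = start, * = accepting)

start=q0; accept=q1; q0-x->q0; q0-y->q1; q1-x->q1; q1-y->q2; q2-x->q2; q2-y->q3; q3-x->q3; q3-y->q0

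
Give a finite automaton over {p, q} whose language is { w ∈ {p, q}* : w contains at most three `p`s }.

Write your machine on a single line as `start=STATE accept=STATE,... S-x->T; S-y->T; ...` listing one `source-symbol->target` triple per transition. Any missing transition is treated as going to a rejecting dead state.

Only the number of `p`s matters, and only up to 4. Make a chain A → B → C → D → E advanced by each `p` (with E absorbing); every other symbol self-loops. The accepting set is {A, B, C, D}.
       p  q 
>* A   B  A 
 * B   C  B 
 * C   D  C 
 * D   E  D 
   E   E  E 
(> = start, * = accepting)

start=A; accept=A,B,C,D; A-p->B; A-q->A; B-p->C; B-q->B; C-p->D; C-q->C; D-p->E; D-q->D; E-p->E; E-q->E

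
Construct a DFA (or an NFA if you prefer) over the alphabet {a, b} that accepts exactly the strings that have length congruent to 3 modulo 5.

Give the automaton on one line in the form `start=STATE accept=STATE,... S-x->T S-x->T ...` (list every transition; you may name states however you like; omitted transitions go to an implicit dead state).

start=q0 accept=q3 q0-a->q1 q0-b->q1 q1-a->q2 q1-b->q2 q2-a->q3 q2-b->q3 q3-a->q4 q3-b->q4 q4-a->q0 q4-b->q0

Count input length modulo 5: every symbol advances one step around the cycle q0 → q1 → q2 → q3 → q4 → q0. Accept at q3.
5 states suffice.
        a   b  
>  q0   q1  q1 
   q1   q2  q2 
   q2   q3  q3 
 * q3   q4  q4 
   q4   q0  q0 
(> = start, * = accepting)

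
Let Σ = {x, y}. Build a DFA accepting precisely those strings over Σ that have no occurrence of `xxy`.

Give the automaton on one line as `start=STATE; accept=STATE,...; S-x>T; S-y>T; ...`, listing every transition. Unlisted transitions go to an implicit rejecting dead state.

This is the complement of 'contains `xxy`'. Use the same substring-matching states — q0 through q3 holding how much of `xxy` has just been matched — but flip the accepting set: everything except the trap q3 accepts.
        x   y  
>* q0   q1  q0 
 * q1   q2  q0 
 * q2   q2  q3 
   q3   q3  q3 
(> = start, * = accepting)

start=q0; accept=q0,q1,q2; q0-x>q1; q0-y>q0; q1-x>q2; q1-y>q0; q2-x>q2; q2-y>q3; q3-x>q3; q3-y>q3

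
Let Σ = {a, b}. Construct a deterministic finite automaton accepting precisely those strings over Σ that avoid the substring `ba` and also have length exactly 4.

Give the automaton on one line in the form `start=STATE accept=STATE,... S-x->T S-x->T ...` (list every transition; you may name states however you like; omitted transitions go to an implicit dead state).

Run two small machines in parallel and take their product. The first has 3 states tracking partial matches of the forbidden pattern `ba`; the second has 6 states tracking the input length, saturating at 5. A product state is a pair (one from each), accepting exactly when both do.
          a    b  
>  S0     S1   S2 
   S1     S3   S4 
   S2     S5   S4 
   S3     S6   S7 
   S4     S8   S7 
   S5     S8   S8 
   S6     S9  S10 
   S7    S11  S10 
   S8    S11  S11 
 * S9    S12  S13 
 * S10   S14  S13 
   S11   S14  S14 
   S12   S12  S13 
   S13   S14  S13 
   S14   S14  S14 
(> = start, * = accepting)

start=S0 accept=S9,S10 S0-a->S1 S0-b->S2 S1-a->S3 S1-b->S4 S2-a->S5 S2-b->S4 S3-a->S6 S3-b->S7 S4-a->S8 S4-b->S7 S5-a->S8 S5-b->S8 S6-a->S9 S6-b->S10 S7-a->S11 S7-b->S10 S8-a->S11 S8-b->S11 S9-a->S12 S9-b->S13 S10-a->S14 S10-b->S13 S11-a->S14 S11-b->S14 S12-a->S12 S12-b->S13 S13-a->S14 S13-b->S13 S14-a->S14 S14-b->S14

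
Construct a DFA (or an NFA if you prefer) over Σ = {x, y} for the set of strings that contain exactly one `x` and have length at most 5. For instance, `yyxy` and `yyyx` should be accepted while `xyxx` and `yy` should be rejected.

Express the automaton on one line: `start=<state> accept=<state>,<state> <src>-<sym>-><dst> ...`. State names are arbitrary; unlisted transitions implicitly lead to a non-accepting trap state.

Run two small machines in parallel and take their product. The first has 3 states tracking the count of `x`s, saturating at 2; the second has 7 states tracking the input length, saturating at 6. A product state is a pair (one from each), accepting exactly when both do. After merging equivalent states the machine shrinks.
          x    y  
>  s0     s1   s2 
 * s1     s3   s4 
   s2     s4   s5 
   s3     s3   s3 
 * s4     s3   s6 
   s5     s6   s7 
 * s6     s3   s8 
   s7     s8   s9 
 * s8     s3  s10 
   s9    s10   s3 
 * s10    s3   s3 
(> = start, * = accepting)

start=s0 accept=s1,s4,s6,s8,s10 s0-x->s1 s0-y->s2 s1-x->s3 s1-y->s4 s2-x->s4 s2-y->s5 s3-x->s3 s3-y->s3 s4-x->s3 s4-y->s6 s5-x->s6 s5-y->s7 s6-x->s3 s6-y->s8 s7-x->s8 s7-y->s9 s8-x->s3 s8-y->s10 s9-x->s10 s9-y->s3 s10-x->s3 s10-y->s3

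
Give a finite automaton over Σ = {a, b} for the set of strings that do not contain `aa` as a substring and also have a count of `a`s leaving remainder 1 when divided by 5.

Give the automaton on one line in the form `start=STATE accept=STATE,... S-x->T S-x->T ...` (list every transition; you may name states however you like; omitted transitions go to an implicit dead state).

Handle the two conditions separately and then intersect. The first has 3 states tracking partial matches of the forbidden pattern `aa`; the second has 5 states tracking the count of `a`s modulo 5. A product state is a pair (one from each), accepting exactly when both do. Minimizing collapses redundant product states.
          a    b  
>  s0     s1   s0 
 * s1     s2   s3 
   s2     s2   s2 
 * s3     s4   s3 
   s4     s2   s5 
   s5     s6   s5 
   s6     s2   s7 
   s7     s8   s7 
   s8     s2   s9 
   s9    s10   s9 
   s10    s2   s0 
(> = start, * = accepting)

start=s0 accept=s1,s3 s0-a->s1 s0-b->s0 s1-a->s2 s1-b->s3 s2-a->s2 s2-b->s2 s3-a->s4 s3-b->s3 s4-a->s2 s4-b->s5 s5-a->s6 s5-b->s5 s6-a->s2 s6-b->s7 s7-a->s8 s7-b->s7 s8-a->s2 s8-b->s9 s9-a->s10 s9-b->s9 s10-a->s2 s10-b->s0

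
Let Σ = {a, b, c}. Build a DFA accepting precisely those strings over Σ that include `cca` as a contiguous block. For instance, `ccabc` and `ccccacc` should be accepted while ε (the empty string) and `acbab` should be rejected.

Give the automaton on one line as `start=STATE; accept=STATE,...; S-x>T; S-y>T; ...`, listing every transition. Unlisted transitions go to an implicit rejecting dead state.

start=s0; accept=s3; s0-a>s0; s0-b>s0; s0-c>s1; s1-a>s0; s1-b>s0; s1-c>s2; s2-a>s3; s2-b>s0; s2-c>s2; s3-a>s3; s3-b>s3; s3-c>s3

Track how much of `cca` has been matched so far: state s0 is no progress, s3 is the absorbing accept state reached once `cca` has occurred. Intermediate states record partial matches; on a mismatch, fall back to the longest reusable overlap.
4 states suffice.
        a   b   c  
>  s0   s0  s0  s1 
   s1   s0  s0  s2 
   s2   s3  s0  s2 
 * s3   s3  s3  s3 
(> = start, * = accepting)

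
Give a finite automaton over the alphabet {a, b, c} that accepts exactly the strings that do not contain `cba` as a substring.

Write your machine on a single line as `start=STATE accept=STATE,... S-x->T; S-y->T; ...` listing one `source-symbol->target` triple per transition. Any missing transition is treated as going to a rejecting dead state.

start=q0; accept=q0,q1,q2; q0-a->q0; q0-b->q0; q0-c->q1; q1-a->q0; q1-b->q2; q1-c->q1; q2-a->q3; q2-b->q0; q2-c->q1; q3-a->q3; q3-b->q3; q3-c->q3

Track partial matches of the forbidden pattern `cba`. State q3 is a dead state reached once `cba` has occurred; every other state accepts. q0 means no part of `cba` is currently matched.
A 4-state machine:
        a   b   c  
>* q0   q0  q0  q1 
 * q1   q0  q2  q1 
 * q2   q3  q0  q1 
   q3   q3  q3  q3 
(> = start, * = accepting)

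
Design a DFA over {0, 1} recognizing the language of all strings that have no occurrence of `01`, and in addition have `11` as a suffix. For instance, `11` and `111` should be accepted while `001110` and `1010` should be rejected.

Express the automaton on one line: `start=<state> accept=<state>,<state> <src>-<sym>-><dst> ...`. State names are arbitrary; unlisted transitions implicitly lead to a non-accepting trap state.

Run two small machines in parallel and take their product. The first has 3 states tracking partial matches of the forbidden pattern `01`; the second has 3 states tracking how much of the suffix `11` has currently been matched. A product state is a pair (one from each), accepting exactly when both do.
A 7-state machine:
        0   1  
>  q0   q1  q2 
   q1   q1  q3 
   q2   q1  q4 
   q3   q5  q6 
 * q4   q1  q4 
   q5   q5  q3 
   q6   q5  q6 
(> = start, * = accepting)

start=q0 accept=q4 q0-0->q1 q0-1->q2 q1-0->q1 q1-1->q3 q2-0->q1 q2-1->q4 q3-0->q5 q3-1->q6 q4-0->q1 q4-1->q4 q5-0->q5 q5-1->q3 q6-0->q5 q6-1->q6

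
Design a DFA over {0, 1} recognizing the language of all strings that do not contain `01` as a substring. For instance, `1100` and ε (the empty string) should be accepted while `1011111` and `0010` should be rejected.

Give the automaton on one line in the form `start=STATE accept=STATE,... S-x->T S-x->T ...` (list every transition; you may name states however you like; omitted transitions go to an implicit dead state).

start=A accept=A,B A-0->B A-1->A B-0->B B-1->C C-0->C C-1->C

This is the complement of 'contains `01`'. Use the same substring-matching states — A through C holding how much of `01` has just been matched — but flip the accepting set: everything except the trap C accepts.
A 3-state machine:
       0  1 
>* A   B  A 
 * B   B  C 
   C   C  C 
(> = start, * = accepting)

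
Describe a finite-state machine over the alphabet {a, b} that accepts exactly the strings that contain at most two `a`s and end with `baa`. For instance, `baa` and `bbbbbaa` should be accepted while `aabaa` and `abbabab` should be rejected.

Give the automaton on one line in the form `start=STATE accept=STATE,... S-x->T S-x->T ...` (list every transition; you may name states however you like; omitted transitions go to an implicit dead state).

start=S0 accept=S4 S0-a->S1 S0-b->S2 S1-a->S1 S1-b->S1 S2-a->S3 S2-b->S2 S3-a->S4 S3-b->S1 S4-a->S1 S4-b->S1

Handle the two conditions separately and then intersect. The first has 4 states tracking the count of `a`s, saturating at 3; the second has 4 states tracking how much of the suffix `baa` has currently been matched. A product state is a pair (one from each), accepting exactly when both do. After merging equivalent states the machine shrinks.
5 states suffice.
        a   b  
>  S0   S1  S2 
   S1   S1  S1 
   S2   S3  S2 
   S3   S4  S1 
 * S4   S1  S1 
(> = start, * = accepting)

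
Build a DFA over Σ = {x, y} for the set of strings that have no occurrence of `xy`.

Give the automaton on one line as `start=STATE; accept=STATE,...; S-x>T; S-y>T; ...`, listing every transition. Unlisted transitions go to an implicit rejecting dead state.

start=q0; accept=q0,q1; q0-x>q1; q0-y>q0; q1-x>q1; q1-y>q2; q2-x>q2; q2-y>q2

This is the complement of 'contains `xy`'. Use the same substring-matching states — q0 through q2 holding how much of `xy` has just been matched — but flip the accepting set: everything except the trap q2 accepts.
With 3 states:
        x   y  
>* q0   q1  q0 
 * q1   q1  q2 
   q2   q2  q2 
(> = start, * = accepting)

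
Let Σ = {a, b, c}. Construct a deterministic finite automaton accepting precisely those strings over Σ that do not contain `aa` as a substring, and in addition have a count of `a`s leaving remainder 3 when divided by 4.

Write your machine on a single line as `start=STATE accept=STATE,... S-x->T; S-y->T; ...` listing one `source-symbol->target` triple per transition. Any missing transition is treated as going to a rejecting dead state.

Build one automaton per condition and run them in lockstep. One (3 states) tracks partial matches of the forbidden pattern `aa`; the other (4 states) tracks the count of `a`s modulo 4. Each combined state is a pair, one component from each; accept when both components accept. After merging equivalent states the machine shrinks.
A 9-state machine:
        a   b   c  
>  S0   S1  S0  S0 
   S1   S2  S3  S3 
   S2   S2  S2  S2 
   S3   S4  S3  S3 
   S4   S2  S5  S5 
   S5   S6  S5  S5 
 * S6   S2  S7  S7 
 * S7   S8  S7  S7 
   S8   S2  S0  S0 
(> = start, * = accepting)

start=S0; accept=S6,S7; S0-a->S1; S0-b->S0; S0-c->S0; S1-a->S2; S1-b->S3; S1-c->S3; S2-a->S2; S2-b->S2; S2-c->S2; S3-a->S4; S3-b->S3; S3-c->S3; S4-a->S2; S4-b->S5; S4-c->S5; S5-a->S6; S5-b->S5; S5-c->S5; S6-a->S2; S6-b->S7; S6-c->S7; S7-a->S8; S7-b->S7; S7-c->S7; S8-a->S2; S8-b->S0; S8-c->S0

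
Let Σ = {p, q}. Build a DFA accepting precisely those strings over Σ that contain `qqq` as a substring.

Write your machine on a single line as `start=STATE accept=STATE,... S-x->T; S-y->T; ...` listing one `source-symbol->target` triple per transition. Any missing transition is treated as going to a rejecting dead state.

start=S0; accept=S3; S0-p->S0; S0-q->S1; S1-p->S0; S1-q->S2; S2-p->S0; S2-q->S3; S3-p->S3; S3-q->S3

States S0..S2 record the length of the longest prefix of `qqq` that matches the current input suffix. Reaching S3 means `qqq` has been seen, and we stay there forever. Accept from S3.
With 4 states:
        p   q  
>  S0   S0  S1 
   S1   S0  S2 
   S2   S0  S3 
 * S3   S3  S3 
(> = start, * = accepting)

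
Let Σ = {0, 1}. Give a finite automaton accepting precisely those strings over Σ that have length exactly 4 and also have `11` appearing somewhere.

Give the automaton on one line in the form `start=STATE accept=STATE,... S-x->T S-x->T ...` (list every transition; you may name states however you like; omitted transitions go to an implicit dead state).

Run two small machines in parallel and take their product. One (6 states) tracks the input length, saturating at 5; the other (3 states) tracks whether and how much of `11` has been seen. Each combined state is a pair, one component from each; accept when both components accept.
          0    1  
>  q0     q1   q2 
   q1     q3   q4 
   q2     q3   q5 
   q3     q6   q7 
   q4     q6   q8 
   q5     q8   q8 
   q6     q9  q10 
   q7     q9  q11 
   q8    q11  q11 
   q9    q12  q13 
   q10   q12  q14 
 * q11   q14  q14 
   q12   q12  q13 
   q13   q12  q14 
   q14   q14  q14 
(> = start, * = accepting)

start=q0 accept=q11 q0-0->q1 q0-1->q2 q1-0->q3 q1-1->q4 q2-0->q3 q2-1->q5 q3-0->q6 q3-1->q7 q4-0->q6 q4-1->q8 q5-0->q8 q5-1->q8 q6-0->q9 q6-1->q10 q7-0->q9 q7-1->q11 q8-0->q11 q8-1->q11 q9-0->q12 q9-1->q13 q10-0->q12 q10-1->q14 q11-0->q14 q11-1->q14 q12-0->q12 q12-1->q13 q13-0->q12 q13-1->q14 q14-0->q14 q14-1->q14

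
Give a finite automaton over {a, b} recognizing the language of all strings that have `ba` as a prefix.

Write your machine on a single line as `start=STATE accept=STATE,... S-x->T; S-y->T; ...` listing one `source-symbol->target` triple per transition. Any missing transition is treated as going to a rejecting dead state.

Check the first 2 symbols one by one: s0 through s1 record how many have matched `ba` so far; any wrong symbol goes to the dead state s3. After all 2 match we enter the accepting sink s2.
        a   b  
>  s0   s3  s1 
   s1   s2  s3 
 * s2   s2  s2 
   s3   s3  s3 
(> = start, * = accepting)

start=s0; accept=s2; s0-a->s3; s0-b->s1; s1-a->s2; s1-b->s3; s2-a->s2; s2-b->s2; s3-a->s3; s3-b->s3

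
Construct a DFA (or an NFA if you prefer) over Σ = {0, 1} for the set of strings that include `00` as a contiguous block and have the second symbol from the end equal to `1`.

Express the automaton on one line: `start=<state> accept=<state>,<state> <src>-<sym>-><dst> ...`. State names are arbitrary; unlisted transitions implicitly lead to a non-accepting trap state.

start=q0 accept=q4,q5 q0-0->q1 q0-1->q0 q1-0->q2 q1-1->q0 q2-0->q2 q2-1->q3 q3-0->q4 q3-1->q5 q4-0->q2 q4-1->q3 q5-0->q4 q5-1->q5

Run two small machines in parallel and take their product. The first has 3 states tracking whether and how much of `00` has been seen; the second has 7 states tracking the last 2 symbols read. A product state is a pair (one from each), accepting exactly when both do. Minimizing collapses redundant product states.
With 6 states:
        0   1  
>  q0   q1  q0 
   q1   q2  q0 
   q2   q2  q3 
   q3   q4  q5 
 * q4   q2  q3 
 * q5   q4  q5 
(> = start, * = accepting)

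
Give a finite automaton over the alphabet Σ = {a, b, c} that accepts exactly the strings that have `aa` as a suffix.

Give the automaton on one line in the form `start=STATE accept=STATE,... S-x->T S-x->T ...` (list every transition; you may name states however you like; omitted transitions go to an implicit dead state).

Remember how much of `aa` the current input suffix matches. State s0 means no match yet; s1 means the last symbol is `a`; s2 means the last 2 symbols are `aa`. Only s2 accepts. On a mismatch, fall back to the longest proper suffix that is still a prefix of `aa`.
A 3-state machine:
        a   b   c  
>  s0   s1  s0  s0 
   s1   s2  s0  s0 
 * s2   s2  s0  s0 
(> = start, * = accepting)

start=s0 accept=s2 s0-a->s1 s0-b->s0 s0-c->s0 s1-a->s2 s1-b->s0 s1-c->s0 s2-a->s2 s2-b->s0 s2-c->s0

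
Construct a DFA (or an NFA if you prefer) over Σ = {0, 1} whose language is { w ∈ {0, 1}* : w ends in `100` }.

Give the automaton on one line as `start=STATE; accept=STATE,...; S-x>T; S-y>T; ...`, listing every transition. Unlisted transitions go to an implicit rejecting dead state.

start=s0; accept=s3; s0-0>s0; s0-1>s1; s1-0>s2; s1-1>s1; s2-0>s3; s2-1>s1; s3-0>s0; s3-1>s1

Remember how much of `100` the current input suffix matches. State s0 means no match yet; s1 means the last symbol is `1`; s2 means the last 2 symbols are `10`; s3 means the last 3 symbols are `100`. Only s3 accepts. On a mismatch, fall back to the longest proper suffix that is still a prefix of `100`.
4 states suffice.
        0   1  
>  s0   s0  s1 
   s1   s2  s1 
   s2   s3  s1 
 * s3   s0  s1 
(> = start, * = accepting)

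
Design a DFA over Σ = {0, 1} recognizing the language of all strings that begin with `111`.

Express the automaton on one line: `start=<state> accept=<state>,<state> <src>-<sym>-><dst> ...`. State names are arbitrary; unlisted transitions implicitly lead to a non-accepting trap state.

start=q0 accept=q3 q0-0->q4 q0-1->q1 q1-0->q4 q1-1->q2 q2-0->q4 q2-1->q3 q3-0->q3 q3-1->q3 q4-0->q4 q4-1->q4

Walk along `111` while the input agrees: from q0 take `1` to q1, and so on. Any deviation drops to the rejecting sink q4. Once q3 is reached the prefix is confirmed and every continuation is accepted.
        0   1  
>  q0   q4  q1 
   q1   q4  q2 
   q2   q4  q3 
 * q3   q3  q3 
   q4   q4  q4 
(> = start, * = accepting)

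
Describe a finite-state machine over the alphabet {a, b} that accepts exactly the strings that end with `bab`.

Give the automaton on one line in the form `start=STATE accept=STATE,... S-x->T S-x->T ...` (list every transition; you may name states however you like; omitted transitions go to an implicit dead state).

start=q0 accept=q3 q0-a->q0 q0-b->q1 q1-a->q2 q1-b->q1 q2-a->q0 q2-b->q3 q3-a->q2 q3-b->q1

Let each state record the length of the longest suffix of the input read so far that is also a prefix of `bab`. q1 means the last symbol is `b`; q2 means the last 2 symbols are `ba`; q3 means the last 3 symbols are `bab`. Accept only at q3, where the string currently ends in `bab`.
A 4-state machine:
        a   b  
>  q0   q0  q1 
   q1   q2  q1 
   q2   q0  q3 
 * q3   q2  q1 
(> = start, * = accepting)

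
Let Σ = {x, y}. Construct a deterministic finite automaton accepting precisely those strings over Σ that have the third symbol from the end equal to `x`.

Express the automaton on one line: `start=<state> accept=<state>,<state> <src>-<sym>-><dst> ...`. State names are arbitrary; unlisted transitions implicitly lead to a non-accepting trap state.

A DFA must remember the last 3 symbols (since which symbol is third-to-last isn't known until the input ends). Use one state per possible window of the last ≤3 symbols; accept from those whose window starts with `x`.
A 15-state machine:
          x    y  
>  q0     q1   q2 
   q1     q3   q4 
   q2     q5   q6 
   q3     q7   q8 
   q4     q9  q10 
   q5    q11  q12 
   q6    q13  q14 
 * q7     q7   q8 
 * q8     q9  q10 
 * q9    q11  q12 
 * q10   q13  q14 
   q11    q7   q8 
   q12    q9  q10 
   q13   q11  q12 
   q14   q13  q14 
(> = start, * = accepting)

start=q0 accept=q7,q8,q9,q10 q0-x->q1 q0-y->q2 q1-x->q3 q1-y->q4 q2-x->q5 q2-y->q6 q3-x->q7 q3-y->q8 q4-x->q9 q4-y->q10 q5-x->q11 q5-y->q12 q6-x->q13 q6-y->q14 q7-x->q7 q7-y->q8 q8-x->q9 q8-y->q10 q9-x->q11 q9-y->q12 q10-x->q13 q10-y->q14 q11-x->q7 q11-y->q8 q12-x->q9 q12-y->q10 q13-x->q11 q13-y->q12 q14-x->q13 q14-y->q14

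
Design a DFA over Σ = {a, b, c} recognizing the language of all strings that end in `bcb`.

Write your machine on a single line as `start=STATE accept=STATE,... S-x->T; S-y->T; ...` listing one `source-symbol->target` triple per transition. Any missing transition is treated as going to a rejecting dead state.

Remember how much of `bcb` the current input suffix matches. State q0 means no match yet; q1 means the last symbol is `b`; q2 means the last 2 symbols are `bc`; q3 means the last 3 symbols are `bcb`. Only q3 accepts. On a mismatch, fall back to the longest proper suffix that is still a prefix of `bcb`.
With 4 states:
        a   b   c  
>  q0   q0  q1  q0 
   q1   q0  q1  q2 
   q2   q0  q3  q0 
 * q3   q0  q1  q2 
(> = start, * = accepting)

start=q0; accept=q3; q0-a->q0; q0-b->q1; q0-c->q0; q1-a->q0; q1-b->q1; q1-c->q2; q2-a->q0; q2-b->q3; q2-c->q0; q3-a->q0; q3-b->q1; q3-c->q2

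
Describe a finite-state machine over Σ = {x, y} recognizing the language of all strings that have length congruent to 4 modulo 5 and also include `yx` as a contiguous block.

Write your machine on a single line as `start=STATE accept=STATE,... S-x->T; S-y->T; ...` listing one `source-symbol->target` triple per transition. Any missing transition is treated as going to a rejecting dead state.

Handle the two conditions separately and then intersect. The first has 5 states tracking the input length modulo 5; the second has 3 states tracking whether and how much of `yx` has been seen. A product state is a pair (one from each), accepting exactly when both do.
15 states suffice.
          x    y  
>  q0     q1   q2 
   q1     q3   q4 
   q2     q5   q4 
   q3     q6   q7 
   q4     q8   q7 
   q5     q8   q8 
   q6     q9  q10 
   q7    q11  q10 
   q8    q11  q11 
   q9     q0  q12 
   q10   q13  q12 
 * q11   q13  q13 
   q12   q14   q2 
   q13   q14  q14 
   q14    q5   q5 
(> = start, * = accepting)

start=q0; accept=q11; q0-x->q1; q0-y->q2; q1-x->q3; q1-y->q4; q2-x->q5; q2-y->q4; q3-x->q6; q3-y->q7; q4-x->q8; q4-y->q7; q5-x->q8; q5-y->q8; q6-x->q9; q6-y->q10; q7-x->q11; q7-y->q10; q8-x->q11; q8-y->q11; q9-x->q0; q9-y->q12; q10-x->q13; q10-y->q12; q11-x->q13; q11-y->q13; q12-x->q14; q12-y->q2; q13-x->q14; q13-y->q14; q14-x->q5; q14-y->q5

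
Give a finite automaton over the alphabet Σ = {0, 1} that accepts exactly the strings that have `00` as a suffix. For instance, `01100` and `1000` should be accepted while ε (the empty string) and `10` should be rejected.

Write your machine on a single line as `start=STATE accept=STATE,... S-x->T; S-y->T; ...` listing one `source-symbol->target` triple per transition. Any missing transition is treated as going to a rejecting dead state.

Remember how much of `00` the current input suffix matches. State s0 means no match yet; s1 means the last symbol is `0`; s2 means the last 2 symbols are `00`. Only s2 accepts. On a mismatch, fall back to the longest proper suffix that is still a prefix of `00`.
        0   1  
>  s0   s1  s0 
   s1   s2  s0 
 * s2   s2  s0 
(> = start, * = accepting)

start=s0; accept=s2; s0-0->s1; s0-1->s0; s1-0->s2; s1-1->s0; s2-0->s2; s2-1->s0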